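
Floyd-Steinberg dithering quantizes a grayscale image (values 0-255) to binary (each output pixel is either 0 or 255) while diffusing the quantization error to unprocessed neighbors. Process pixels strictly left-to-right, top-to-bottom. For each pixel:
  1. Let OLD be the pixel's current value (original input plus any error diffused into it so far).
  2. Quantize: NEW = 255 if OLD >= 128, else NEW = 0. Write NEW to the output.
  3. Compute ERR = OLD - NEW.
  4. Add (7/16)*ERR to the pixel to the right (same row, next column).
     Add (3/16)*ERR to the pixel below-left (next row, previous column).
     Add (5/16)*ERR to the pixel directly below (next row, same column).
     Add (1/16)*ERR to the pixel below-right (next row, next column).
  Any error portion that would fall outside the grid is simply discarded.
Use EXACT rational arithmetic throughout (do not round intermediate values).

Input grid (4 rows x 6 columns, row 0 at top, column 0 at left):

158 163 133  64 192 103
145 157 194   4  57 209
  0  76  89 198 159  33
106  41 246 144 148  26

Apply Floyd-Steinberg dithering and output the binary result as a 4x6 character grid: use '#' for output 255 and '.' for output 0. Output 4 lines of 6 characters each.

(0,0): OLD=158 → NEW=255, ERR=-97
(0,1): OLD=1929/16 → NEW=0, ERR=1929/16
(0,2): OLD=47551/256 → NEW=255, ERR=-17729/256
(0,3): OLD=138041/4096 → NEW=0, ERR=138041/4096
(0,4): OLD=13549199/65536 → NEW=255, ERR=-3162481/65536
(0,5): OLD=85865961/1048576 → NEW=0, ERR=85865961/1048576
(1,0): OLD=35147/256 → NEW=255, ERR=-30133/256
(1,1): OLD=254221/2048 → NEW=0, ERR=254221/2048
(1,2): OLD=15762705/65536 → NEW=255, ERR=-948975/65536
(1,3): OLD=-1357827/262144 → NEW=0, ERR=-1357827/262144
(1,4): OLD=958220055/16777216 → NEW=0, ERR=958220055/16777216
(1,5): OLD=68870232433/268435456 → NEW=255, ERR=419191153/268435456
(2,0): OLD=-442657/32768 → NEW=0, ERR=-442657/32768
(2,1): OLD=103608965/1048576 → NEW=0, ERR=103608965/1048576
(2,2): OLD=2256384207/16777216 → NEW=255, ERR=-2021805873/16777216
(2,3): OLD=20597398551/134217728 → NEW=255, ERR=-13628122089/134217728
(2,4): OLD=568630853829/4294967296 → NEW=255, ERR=-526585806651/4294967296
(2,5): OLD=-1139518287949/68719476736 → NEW=0, ERR=-1139518287949/68719476736
(3,0): OLD=2018386671/16777216 → NEW=0, ERR=2018386671/16777216
(3,1): OLD=13565609795/134217728 → NEW=0, ERR=13565609795/134217728
(3,2): OLD=257372796153/1073741824 → NEW=255, ERR=-16431368967/1073741824
(3,3): OLD=5157687061227/68719476736 → NEW=0, ERR=5157687061227/68719476736
(3,4): OLD=73154256216971/549755813888 → NEW=255, ERR=-67033476324469/549755813888
(3,5): OLD=-353519630463163/8796093022208 → NEW=0, ERR=-353519630463163/8796093022208
Row 0: #.#.#.
Row 1: #.#..#
Row 2: ..###.
Row 3: ..#.#.

Answer: #.#.#.
#.#..#
..###.
..#.#.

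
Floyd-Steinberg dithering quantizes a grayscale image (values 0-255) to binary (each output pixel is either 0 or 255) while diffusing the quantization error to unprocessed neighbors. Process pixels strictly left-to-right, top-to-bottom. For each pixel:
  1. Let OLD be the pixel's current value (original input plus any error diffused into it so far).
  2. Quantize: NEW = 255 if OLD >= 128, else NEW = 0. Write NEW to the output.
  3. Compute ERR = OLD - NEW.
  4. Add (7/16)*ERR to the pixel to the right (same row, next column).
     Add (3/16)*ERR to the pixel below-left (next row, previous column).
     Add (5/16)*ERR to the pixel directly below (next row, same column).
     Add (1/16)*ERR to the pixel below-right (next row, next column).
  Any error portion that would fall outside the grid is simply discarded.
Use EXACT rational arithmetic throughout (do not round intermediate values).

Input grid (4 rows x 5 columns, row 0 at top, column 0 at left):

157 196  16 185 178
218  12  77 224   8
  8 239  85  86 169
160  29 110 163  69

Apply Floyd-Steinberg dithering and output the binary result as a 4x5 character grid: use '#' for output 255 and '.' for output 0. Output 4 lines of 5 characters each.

(0,0): OLD=157 → NEW=255, ERR=-98
(0,1): OLD=1225/8 → NEW=255, ERR=-815/8
(0,2): OLD=-3657/128 → NEW=0, ERR=-3657/128
(0,3): OLD=353281/2048 → NEW=255, ERR=-168959/2048
(0,4): OLD=4649991/32768 → NEW=255, ERR=-3705849/32768
(1,0): OLD=21539/128 → NEW=255, ERR=-11101/128
(1,1): OLD=-70923/1024 → NEW=0, ERR=-70923/1024
(1,2): OLD=522137/32768 → NEW=0, ERR=522137/32768
(1,3): OLD=23881253/131072 → NEW=255, ERR=-9542107/131072
(1,4): OLD=-134947889/2097152 → NEW=0, ERR=-134947889/2097152
(2,0): OLD=-525737/16384 → NEW=0, ERR=-525737/16384
(2,1): OLD=105321389/524288 → NEW=255, ERR=-28372051/524288
(2,2): OLD=405380423/8388608 → NEW=0, ERR=405380423/8388608
(2,3): OLD=9841205733/134217728 → NEW=0, ERR=9841205733/134217728
(2,4): OLD=378858734595/2147483648 → NEW=255, ERR=-168749595645/2147483648
(3,0): OLD=1172943207/8388608 → NEW=255, ERR=-966151833/8388608
(3,1): OLD=-2096774437/67108864 → NEW=0, ERR=-2096774437/67108864
(3,2): OLD=261559165145/2147483648 → NEW=0, ERR=261559165145/2147483648
(3,3): OLD=977047071249/4294967296 → NEW=255, ERR=-118169589231/4294967296
(3,4): OLD=2541879397173/68719476736 → NEW=0, ERR=2541879397173/68719476736
Row 0: ##.##
Row 1: #..#.
Row 2: .#..#
Row 3: #..#.

Answer: ##.##
#..#.
.#..#
#..#.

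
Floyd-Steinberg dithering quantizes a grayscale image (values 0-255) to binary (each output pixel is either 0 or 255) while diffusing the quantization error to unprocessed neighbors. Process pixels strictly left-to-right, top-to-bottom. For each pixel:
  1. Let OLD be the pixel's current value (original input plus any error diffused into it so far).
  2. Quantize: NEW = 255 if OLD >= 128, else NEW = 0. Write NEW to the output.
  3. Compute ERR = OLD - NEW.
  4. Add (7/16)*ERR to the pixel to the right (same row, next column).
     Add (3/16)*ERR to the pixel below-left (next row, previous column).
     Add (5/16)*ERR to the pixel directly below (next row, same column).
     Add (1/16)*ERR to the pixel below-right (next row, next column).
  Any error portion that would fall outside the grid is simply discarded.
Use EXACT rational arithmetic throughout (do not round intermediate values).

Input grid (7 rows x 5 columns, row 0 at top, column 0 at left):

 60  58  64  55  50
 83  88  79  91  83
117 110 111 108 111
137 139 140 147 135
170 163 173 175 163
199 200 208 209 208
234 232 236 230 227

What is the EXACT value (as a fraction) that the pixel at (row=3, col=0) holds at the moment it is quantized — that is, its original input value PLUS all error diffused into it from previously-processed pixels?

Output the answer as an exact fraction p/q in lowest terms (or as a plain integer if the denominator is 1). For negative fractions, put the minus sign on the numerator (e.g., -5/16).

(0,0): OLD=60 → NEW=0, ERR=60
(0,1): OLD=337/4 → NEW=0, ERR=337/4
(0,2): OLD=6455/64 → NEW=0, ERR=6455/64
(0,3): OLD=101505/1024 → NEW=0, ERR=101505/1024
(0,4): OLD=1529735/16384 → NEW=0, ERR=1529735/16384
(1,0): OLD=7523/64 → NEW=0, ERR=7523/64
(1,1): OLD=96469/512 → NEW=255, ERR=-34091/512
(1,2): OLD=1724249/16384 → NEW=0, ERR=1724249/16384
(1,3): OLD=12571733/65536 → NEW=255, ERR=-4139947/65536
(1,4): OLD=95143199/1048576 → NEW=0, ERR=95143199/1048576
(2,0): OLD=1157111/8192 → NEW=255, ERR=-931849/8192
(2,1): OLD=17434029/262144 → NEW=0, ERR=17434029/262144
(2,2): OLD=658411911/4194304 → NEW=255, ERR=-411135609/4194304
(2,3): OLD=4628151141/67108864 → NEW=0, ERR=4628151141/67108864
(2,4): OLD=177788918403/1073741824 → NEW=255, ERR=-96015246717/1073741824
(3,0): OLD=477825895/4194304 → NEW=0, ERR=477825895/4194304
Target (3,0): original=137, with diffused error = 477825895/4194304

Answer: 477825895/4194304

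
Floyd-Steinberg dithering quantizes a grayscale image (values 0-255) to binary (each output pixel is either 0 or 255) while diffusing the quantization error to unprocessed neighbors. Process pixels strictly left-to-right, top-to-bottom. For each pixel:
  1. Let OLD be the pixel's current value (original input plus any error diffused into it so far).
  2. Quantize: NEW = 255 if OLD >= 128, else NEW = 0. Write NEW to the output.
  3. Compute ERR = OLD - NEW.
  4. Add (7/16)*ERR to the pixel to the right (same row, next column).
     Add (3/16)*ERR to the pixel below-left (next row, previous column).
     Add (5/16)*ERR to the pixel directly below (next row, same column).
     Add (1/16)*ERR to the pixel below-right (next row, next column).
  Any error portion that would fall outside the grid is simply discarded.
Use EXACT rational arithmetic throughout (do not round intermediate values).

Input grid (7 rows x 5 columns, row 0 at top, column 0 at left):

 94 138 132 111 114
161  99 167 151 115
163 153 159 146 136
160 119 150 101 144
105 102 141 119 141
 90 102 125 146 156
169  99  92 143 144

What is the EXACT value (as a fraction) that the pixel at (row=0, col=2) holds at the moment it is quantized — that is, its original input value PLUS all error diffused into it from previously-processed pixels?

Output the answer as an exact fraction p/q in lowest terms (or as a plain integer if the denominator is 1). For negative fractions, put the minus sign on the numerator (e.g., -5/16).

Answer: 12647/128

Derivation:
(0,0): OLD=94 → NEW=0, ERR=94
(0,1): OLD=1433/8 → NEW=255, ERR=-607/8
(0,2): OLD=12647/128 → NEW=0, ERR=12647/128
Target (0,2): original=132, with diffused error = 12647/128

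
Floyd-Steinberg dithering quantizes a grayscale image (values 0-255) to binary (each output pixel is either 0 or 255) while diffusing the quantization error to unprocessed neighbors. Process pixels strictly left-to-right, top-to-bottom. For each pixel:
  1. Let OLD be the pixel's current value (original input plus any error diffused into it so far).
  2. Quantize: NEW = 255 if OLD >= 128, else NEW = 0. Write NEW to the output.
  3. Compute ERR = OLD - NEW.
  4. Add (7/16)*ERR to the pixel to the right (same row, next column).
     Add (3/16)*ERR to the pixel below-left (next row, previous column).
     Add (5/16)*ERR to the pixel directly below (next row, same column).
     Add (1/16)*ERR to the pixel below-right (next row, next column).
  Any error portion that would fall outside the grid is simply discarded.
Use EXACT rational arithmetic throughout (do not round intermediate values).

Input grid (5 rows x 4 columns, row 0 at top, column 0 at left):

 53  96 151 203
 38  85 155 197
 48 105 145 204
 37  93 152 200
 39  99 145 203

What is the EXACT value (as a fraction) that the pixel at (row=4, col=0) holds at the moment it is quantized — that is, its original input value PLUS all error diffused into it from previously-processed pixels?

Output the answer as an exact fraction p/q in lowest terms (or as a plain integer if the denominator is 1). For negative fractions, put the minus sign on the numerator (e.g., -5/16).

(0,0): OLD=53 → NEW=0, ERR=53
(0,1): OLD=1907/16 → NEW=0, ERR=1907/16
(0,2): OLD=52005/256 → NEW=255, ERR=-13275/256
(0,3): OLD=738563/4096 → NEW=255, ERR=-305917/4096
(1,0): OLD=19689/256 → NEW=0, ERR=19689/256
(1,1): OLD=306143/2048 → NEW=255, ERR=-216097/2048
(1,2): OLD=5641163/65536 → NEW=0, ERR=5641163/65536
(1,3): OLD=218185853/1048576 → NEW=255, ERR=-49201027/1048576
(2,0): OLD=1712133/32768 → NEW=0, ERR=1712133/32768
(2,1): OLD=121458695/1048576 → NEW=0, ERR=121458695/1048576
(2,2): OLD=434494435/2097152 → NEW=255, ERR=-100279325/2097152
(2,3): OLD=5831655799/33554432 → NEW=255, ERR=-2724724361/33554432
(3,0): OLD=1259074357/16777216 → NEW=0, ERR=1259074357/16777216
(3,1): OLD=41964621803/268435456 → NEW=255, ERR=-26486419477/268435456
(3,2): OLD=368951365909/4294967296 → NEW=0, ERR=368951365909/4294967296
(3,3): OLD=14377359259923/68719476736 → NEW=255, ERR=-3146107307757/68719476736
(4,0): OLD=188770414673/4294967296 → NEW=0, ERR=188770414673/4294967296
Target (4,0): original=39, with diffused error = 188770414673/4294967296

Answer: 188770414673/4294967296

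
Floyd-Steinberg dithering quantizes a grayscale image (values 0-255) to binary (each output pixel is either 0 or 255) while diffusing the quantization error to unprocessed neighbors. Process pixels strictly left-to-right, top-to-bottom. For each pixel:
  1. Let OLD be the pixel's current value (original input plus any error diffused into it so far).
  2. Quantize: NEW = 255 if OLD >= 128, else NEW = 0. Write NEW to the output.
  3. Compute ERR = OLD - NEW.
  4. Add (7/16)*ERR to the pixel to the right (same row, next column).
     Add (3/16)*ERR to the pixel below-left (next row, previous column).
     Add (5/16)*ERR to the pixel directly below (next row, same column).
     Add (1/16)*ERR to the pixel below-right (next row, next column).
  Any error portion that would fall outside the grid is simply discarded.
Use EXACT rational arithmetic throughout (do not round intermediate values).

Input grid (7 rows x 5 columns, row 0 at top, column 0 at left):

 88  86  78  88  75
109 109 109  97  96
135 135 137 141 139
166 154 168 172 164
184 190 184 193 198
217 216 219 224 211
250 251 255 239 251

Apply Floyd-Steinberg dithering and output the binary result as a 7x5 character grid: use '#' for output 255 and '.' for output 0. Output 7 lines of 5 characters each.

Answer: ..#..
#..#.
.##.#
#.##.
##.##
#####
#####

Derivation:
(0,0): OLD=88 → NEW=0, ERR=88
(0,1): OLD=249/2 → NEW=0, ERR=249/2
(0,2): OLD=4239/32 → NEW=255, ERR=-3921/32
(0,3): OLD=17609/512 → NEW=0, ERR=17609/512
(0,4): OLD=737663/8192 → NEW=0, ERR=737663/8192
(1,0): OLD=5115/32 → NEW=255, ERR=-3045/32
(1,1): OLD=22733/256 → NEW=0, ERR=22733/256
(1,2): OLD=1014081/8192 → NEW=0, ERR=1014081/8192
(1,3): OLD=5607621/32768 → NEW=255, ERR=-2748219/32768
(1,4): OLD=46974351/524288 → NEW=0, ERR=46974351/524288
(2,0): OLD=499359/4096 → NEW=0, ERR=499359/4096
(2,1): OLD=30585749/131072 → NEW=255, ERR=-2837611/131072
(2,2): OLD=327233695/2097152 → NEW=255, ERR=-207540065/2097152
(2,3): OLD=3222261325/33554432 → NEW=0, ERR=3222261325/33554432
(2,4): OLD=109398502107/536870912 → NEW=255, ERR=-27503580453/536870912
(3,0): OLD=419511839/2097152 → NEW=255, ERR=-115261921/2097152
(3,1): OLD=1883295907/16777216 → NEW=0, ERR=1883295907/16777216
(3,2): OLD=108897606273/536870912 → NEW=255, ERR=-28004476287/536870912
(3,3): OLD=175447165477/1073741824 → NEW=255, ERR=-98356999643/1073741824
(3,4): OLD=1957076106545/17179869184 → NEW=0, ERR=1957076106545/17179869184
(4,0): OLD=50431534785/268435456 → NEW=255, ERR=-18019506495/268435456
(4,1): OLD=1567621346033/8589934592 → NEW=255, ERR=-622811974927/8589934592
(4,2): OLD=17292405024351/137438953472 → NEW=0, ERR=17292405024351/137438953472
(4,3): OLD=522310524348081/2199023255552 → NEW=255, ERR=-38440405817679/2199023255552
(4,4): OLD=7748516405784919/35184372088832 → NEW=255, ERR=-1223498476867241/35184372088832
(5,0): OLD=25072695939443/137438953472 → NEW=255, ERR=-9974237195917/137438953472
(5,1): OLD=198997816290633/1099511627776 → NEW=255, ERR=-81377648792247/1099511627776
(5,2): OLD=7674721723276481/35184372088832 → NEW=255, ERR=-1297293159375679/35184372088832
(5,3): OLD=28675216310240487/140737488355328 → NEW=255, ERR=-7212843220368153/140737488355328
(5,4): OLD=397709702635333981/2251799813685248 → NEW=255, ERR=-176499249854404259/2251799813685248
(6,0): OLD=3754944076890579/17592186044416 → NEW=255, ERR=-731063364435501/17592186044416
(6,1): OLD=111599843199610989/562949953421312 → NEW=255, ERR=-31952394922823571/562949953421312
(6,2): OLD=1841166117923085343/9007199254740992 → NEW=255, ERR=-455669692035867617/9007199254740992
(6,3): OLD=26495634228307646197/144115188075855872 → NEW=255, ERR=-10253738731035601163/144115188075855872
(6,4): OLD=443124712784321622259/2305843009213693952 → NEW=255, ERR=-144865254565170335501/2305843009213693952
Row 0: ..#..
Row 1: #..#.
Row 2: .##.#
Row 3: #.##.
Row 4: ##.##
Row 5: #####
Row 6: #####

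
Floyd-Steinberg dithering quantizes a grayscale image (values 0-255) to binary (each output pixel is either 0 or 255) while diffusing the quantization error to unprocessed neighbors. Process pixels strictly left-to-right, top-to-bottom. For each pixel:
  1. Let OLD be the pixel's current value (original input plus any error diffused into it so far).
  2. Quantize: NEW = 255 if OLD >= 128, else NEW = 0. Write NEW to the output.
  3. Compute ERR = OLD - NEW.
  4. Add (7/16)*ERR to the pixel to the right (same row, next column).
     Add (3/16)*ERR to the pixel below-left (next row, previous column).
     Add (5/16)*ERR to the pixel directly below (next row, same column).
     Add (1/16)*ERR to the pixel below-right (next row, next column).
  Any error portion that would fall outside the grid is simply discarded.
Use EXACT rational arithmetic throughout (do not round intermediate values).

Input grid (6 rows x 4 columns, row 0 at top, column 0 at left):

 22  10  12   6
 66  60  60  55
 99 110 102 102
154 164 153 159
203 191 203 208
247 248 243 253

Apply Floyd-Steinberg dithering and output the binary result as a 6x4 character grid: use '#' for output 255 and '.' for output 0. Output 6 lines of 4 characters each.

Answer: ....
....
#.##
##.#
#.##
####

Derivation:
(0,0): OLD=22 → NEW=0, ERR=22
(0,1): OLD=157/8 → NEW=0, ERR=157/8
(0,2): OLD=2635/128 → NEW=0, ERR=2635/128
(0,3): OLD=30733/2048 → NEW=0, ERR=30733/2048
(1,0): OLD=9799/128 → NEW=0, ERR=9799/128
(1,1): OLD=107377/1024 → NEW=0, ERR=107377/1024
(1,2): OLD=3812549/32768 → NEW=0, ERR=3812549/32768
(1,3): OLD=58656883/524288 → NEW=0, ERR=58656883/524288
(2,0): OLD=2336107/16384 → NEW=255, ERR=-1841813/16384
(2,1): OLD=63012809/524288 → NEW=0, ERR=63012809/524288
(2,2): OLD=229084909/1048576 → NEW=255, ERR=-38301971/1048576
(2,3): OLD=2151732633/16777216 → NEW=255, ERR=-2126457447/16777216
(3,0): OLD=1186193979/8388608 → NEW=255, ERR=-952901061/8388608
(3,1): OLD=18520169125/134217728 → NEW=255, ERR=-15705351515/134217728
(3,2): OLD=159210576475/2147483648 → NEW=0, ERR=159210576475/2147483648
(3,3): OLD=5138297233149/34359738368 → NEW=255, ERR=-3623436050691/34359738368
(4,0): OLD=312591041119/2147483648 → NEW=255, ERR=-235017289121/2147483648
(4,1): OLD=1947424970525/17179869184 → NEW=0, ERR=1947424970525/17179869184
(4,2): OLD=136710347784701/549755813888 → NEW=255, ERR=-3477384756739/549755813888
(4,3): OLD=1556128678844411/8796093022208 → NEW=255, ERR=-686875041818629/8796093022208
(5,0): OLD=64336426361903/274877906944 → NEW=255, ERR=-5757439908817/274877906944
(5,1): OLD=2341818325782953/8796093022208 → NEW=255, ERR=98814605119913/8796093022208
(5,2): OLD=1048411799534309/4398046511104 → NEW=255, ERR=-73090060797211/4398046511104
(5,3): OLD=31093310337536061/140737488355328 → NEW=255, ERR=-4794749193072579/140737488355328
Row 0: ....
Row 1: ....
Row 2: #.##
Row 3: ##.#
Row 4: #.##
Row 5: ####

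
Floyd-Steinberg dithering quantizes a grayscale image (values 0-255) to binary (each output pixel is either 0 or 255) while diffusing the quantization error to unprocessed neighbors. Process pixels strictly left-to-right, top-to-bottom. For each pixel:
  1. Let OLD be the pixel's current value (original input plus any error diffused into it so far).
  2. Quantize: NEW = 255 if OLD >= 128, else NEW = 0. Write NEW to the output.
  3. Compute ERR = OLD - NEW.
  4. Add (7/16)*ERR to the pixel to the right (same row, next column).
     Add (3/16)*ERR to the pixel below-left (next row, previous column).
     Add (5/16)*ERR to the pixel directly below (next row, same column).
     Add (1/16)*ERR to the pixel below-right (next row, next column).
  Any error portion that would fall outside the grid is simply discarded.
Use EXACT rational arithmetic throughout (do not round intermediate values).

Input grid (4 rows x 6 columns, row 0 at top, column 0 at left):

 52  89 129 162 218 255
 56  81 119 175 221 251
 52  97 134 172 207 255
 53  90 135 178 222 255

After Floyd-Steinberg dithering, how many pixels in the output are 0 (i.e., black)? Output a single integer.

Answer: 9

Derivation:
(0,0): OLD=52 → NEW=0, ERR=52
(0,1): OLD=447/4 → NEW=0, ERR=447/4
(0,2): OLD=11385/64 → NEW=255, ERR=-4935/64
(0,3): OLD=131343/1024 → NEW=255, ERR=-129777/1024
(0,4): OLD=2663273/16384 → NEW=255, ERR=-1514647/16384
(0,5): OLD=56244191/262144 → NEW=255, ERR=-10602529/262144
(1,0): OLD=5965/64 → NEW=0, ERR=5965/64
(1,1): OLD=74491/512 → NEW=255, ERR=-56069/512
(1,2): OLD=495031/16384 → NEW=0, ERR=495031/16384
(1,3): OLD=8287739/65536 → NEW=0, ERR=8287739/65536
(1,4): OLD=972795617/4194304 → NEW=255, ERR=-96751903/4194304
(1,5): OLD=14931109591/67108864 → NEW=255, ERR=-2181650729/67108864
(2,0): OLD=496377/8192 → NEW=0, ERR=496377/8192
(2,1): OLD=26418339/262144 → NEW=0, ERR=26418339/262144
(2,2): OLD=857313129/4194304 → NEW=255, ERR=-212234391/4194304
(2,3): OLD=6272816289/33554432 → NEW=255, ERR=-2283563871/33554432
(2,4): OLD=184496203683/1073741824 → NEW=255, ERR=-89307961437/1073741824
(2,5): OLD=3556410366373/17179869184 → NEW=255, ERR=-824456275547/17179869184
(3,0): OLD=380973449/4194304 → NEW=0, ERR=380973449/4194304
(3,1): OLD=5218760437/33554432 → NEW=255, ERR=-3337619723/33554432
(3,2): OLD=18577857599/268435456 → NEW=0, ERR=18577857599/268435456
(3,3): OLD=2890570619757/17179869184 → NEW=255, ERR=-1490296022163/17179869184
(3,4): OLD=19901816371437/137438953472 → NEW=255, ERR=-15145116763923/137438953472
(3,5): OLD=410325442732483/2199023255552 → NEW=255, ERR=-150425487433277/2199023255552
Output grid:
  Row 0: ..####  (2 black, running=2)
  Row 1: .#..##  (3 black, running=5)
  Row 2: ..####  (2 black, running=7)
  Row 3: .#.###  (2 black, running=9)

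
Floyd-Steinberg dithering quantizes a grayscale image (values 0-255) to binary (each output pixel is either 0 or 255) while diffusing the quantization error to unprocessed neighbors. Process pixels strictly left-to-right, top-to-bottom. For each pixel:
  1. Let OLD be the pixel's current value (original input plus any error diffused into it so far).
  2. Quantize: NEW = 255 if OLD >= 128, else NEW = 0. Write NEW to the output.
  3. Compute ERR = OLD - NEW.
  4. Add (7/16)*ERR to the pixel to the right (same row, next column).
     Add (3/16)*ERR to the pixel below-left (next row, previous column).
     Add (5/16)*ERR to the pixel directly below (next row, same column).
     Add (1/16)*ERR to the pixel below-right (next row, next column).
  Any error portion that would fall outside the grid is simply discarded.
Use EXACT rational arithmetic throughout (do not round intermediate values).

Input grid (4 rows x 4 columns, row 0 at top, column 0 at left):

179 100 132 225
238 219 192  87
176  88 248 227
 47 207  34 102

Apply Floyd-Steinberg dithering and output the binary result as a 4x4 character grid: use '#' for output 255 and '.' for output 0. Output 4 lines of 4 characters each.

Answer: #.##
###.
#.##
.#..

Derivation:
(0,0): OLD=179 → NEW=255, ERR=-76
(0,1): OLD=267/4 → NEW=0, ERR=267/4
(0,2): OLD=10317/64 → NEW=255, ERR=-6003/64
(0,3): OLD=188379/1024 → NEW=255, ERR=-72741/1024
(1,0): OLD=14513/64 → NEW=255, ERR=-1807/64
(1,1): OLD=105047/512 → NEW=255, ERR=-25513/512
(1,2): OLD=2158435/16384 → NEW=255, ERR=-2019485/16384
(1,3): OLD=1314085/262144 → NEW=0, ERR=1314085/262144
(2,0): OLD=1292973/8192 → NEW=255, ERR=-795987/8192
(2,1): OLD=1321727/262144 → NEW=0, ERR=1321727/262144
(2,2): OLD=109845035/524288 → NEW=255, ERR=-23848405/524288
(2,3): OLD=1685792511/8388608 → NEW=255, ERR=-453302529/8388608
(3,0): OLD=73739549/4194304 → NEW=0, ERR=73739549/4194304
(3,1): OLD=13533542787/67108864 → NEW=255, ERR=-3579217533/67108864
(3,2): OLD=-14351178499/1073741824 → NEW=0, ERR=-14351178499/1073741824
(3,3): OLD=1312933255275/17179869184 → NEW=0, ERR=1312933255275/17179869184
Row 0: #.##
Row 1: ###.
Row 2: #.##
Row 3: .#..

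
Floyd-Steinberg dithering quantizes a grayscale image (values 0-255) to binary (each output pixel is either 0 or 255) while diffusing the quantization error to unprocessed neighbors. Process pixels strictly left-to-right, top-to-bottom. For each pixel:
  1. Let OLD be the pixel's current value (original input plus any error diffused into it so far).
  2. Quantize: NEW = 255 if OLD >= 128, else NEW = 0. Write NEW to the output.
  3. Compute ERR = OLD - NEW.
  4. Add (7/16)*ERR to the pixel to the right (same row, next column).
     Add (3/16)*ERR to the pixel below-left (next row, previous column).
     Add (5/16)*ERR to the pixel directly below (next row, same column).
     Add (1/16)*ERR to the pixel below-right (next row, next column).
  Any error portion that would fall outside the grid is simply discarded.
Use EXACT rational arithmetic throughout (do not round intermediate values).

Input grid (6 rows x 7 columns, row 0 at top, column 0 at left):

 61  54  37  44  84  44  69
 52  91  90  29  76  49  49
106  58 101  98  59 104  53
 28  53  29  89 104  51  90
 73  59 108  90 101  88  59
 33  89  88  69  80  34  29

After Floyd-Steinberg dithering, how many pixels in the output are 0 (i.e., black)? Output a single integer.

(0,0): OLD=61 → NEW=0, ERR=61
(0,1): OLD=1291/16 → NEW=0, ERR=1291/16
(0,2): OLD=18509/256 → NEW=0, ERR=18509/256
(0,3): OLD=309787/4096 → NEW=0, ERR=309787/4096
(0,4): OLD=7673533/65536 → NEW=0, ERR=7673533/65536
(0,5): OLD=99852075/1048576 → NEW=0, ERR=99852075/1048576
(0,6): OLD=1856592429/16777216 → NEW=0, ERR=1856592429/16777216
(1,0): OLD=22065/256 → NEW=0, ERR=22065/256
(1,1): OLD=350807/2048 → NEW=255, ERR=-171433/2048
(1,2): OLD=6238755/65536 → NEW=0, ERR=6238755/65536
(1,3): OLD=31655463/262144 → NEW=0, ERR=31655463/262144
(1,4): OLD=3154165717/16777216 → NEW=255, ERR=-1124024363/16777216
(1,5): OLD=10403767269/134217728 → NEW=0, ERR=10403767269/134217728
(1,6): OLD=265097832395/2147483648 → NEW=0, ERR=265097832395/2147483648
(2,0): OLD=3841709/32768 → NEW=0, ERR=3841709/32768
(2,1): OLD=111536959/1048576 → NEW=0, ERR=111536959/1048576
(2,2): OLD=3266449789/16777216 → NEW=255, ERR=-1011740291/16777216
(2,3): OLD=13789644501/134217728 → NEW=0, ERR=13789644501/134217728
(2,4): OLD=112843485541/1073741824 → NEW=0, ERR=112843485541/1073741824
(2,5): OLD=6636941348087/34359738368 → NEW=255, ERR=-2124791935753/34359738368
(2,6): OLD=38134705598257/549755813888 → NEW=0, ERR=38134705598257/549755813888
(3,0): OLD=1419046365/16777216 → NEW=0, ERR=1419046365/16777216
(3,1): OLD=16007547289/134217728 → NEW=0, ERR=16007547289/134217728
(3,2): OLD=94752954715/1073741824 → NEW=0, ERR=94752954715/1073741824
(3,3): OLD=754410974605/4294967296 → NEW=255, ERR=-340805685875/4294967296
(3,4): OLD=53300217106909/549755813888 → NEW=0, ERR=53300217106909/549755813888
(3,5): OLD=411949445206247/4398046511104 → NEW=0, ERR=411949445206247/4398046511104
(3,6): OLD=10470247948587385/70368744177664 → NEW=255, ERR=-7473781816716935/70368744177664
(4,0): OLD=261550802771/2147483648 → NEW=0, ERR=261550802771/2147483648
(4,1): OLD=5888839629239/34359738368 → NEW=255, ERR=-2872893654601/34359738368
(4,2): OLD=50342440717081/549755813888 → NEW=0, ERR=50342440717081/549755813888
(4,3): OLD=567171991096547/4398046511104 → NEW=255, ERR=-554329869234973/4398046511104
(4,4): OLD=3122903037429177/35184372088832 → NEW=0, ERR=3122903037429177/35184372088832
(4,5): OLD=160156872282192697/1125899906842624 → NEW=255, ERR=-126947603962676423/1125899906842624
(4,6): OLD=-318227203043853473/18014398509481984 → NEW=0, ERR=-318227203043853473/18014398509481984
(5,0): OLD=30447325116181/549755813888 → NEW=0, ERR=30447325116181/549755813888
(5,1): OLD=492068195041159/4398046511104 → NEW=0, ERR=492068195041159/4398046511104
(5,2): OLD=4809952243055969/35184372088832 → NEW=255, ERR=-4162062639596191/35184372088832
(5,3): OLD=63269428839493/281474976710656 → NEW=0, ERR=63269428839493/281474976710656
(5,4): OLD=1419836652342550487/18014398509481984 → NEW=0, ERR=1419836652342550487/18014398509481984
(5,5): OLD=5113562892287058535/144115188075855872 → NEW=0, ERR=5113562892287058535/144115188075855872
(5,6): OLD=73686006084229813289/2305843009213693952 → NEW=0, ERR=73686006084229813289/2305843009213693952
Output grid:
  Row 0: .......  (7 black, running=7)
  Row 1: .#..#..  (5 black, running=12)
  Row 2: ..#..#.  (5 black, running=17)
  Row 3: ...#..#  (5 black, running=22)
  Row 4: .#.#.#.  (4 black, running=26)
  Row 5: ..#....  (6 black, running=32)

Answer: 32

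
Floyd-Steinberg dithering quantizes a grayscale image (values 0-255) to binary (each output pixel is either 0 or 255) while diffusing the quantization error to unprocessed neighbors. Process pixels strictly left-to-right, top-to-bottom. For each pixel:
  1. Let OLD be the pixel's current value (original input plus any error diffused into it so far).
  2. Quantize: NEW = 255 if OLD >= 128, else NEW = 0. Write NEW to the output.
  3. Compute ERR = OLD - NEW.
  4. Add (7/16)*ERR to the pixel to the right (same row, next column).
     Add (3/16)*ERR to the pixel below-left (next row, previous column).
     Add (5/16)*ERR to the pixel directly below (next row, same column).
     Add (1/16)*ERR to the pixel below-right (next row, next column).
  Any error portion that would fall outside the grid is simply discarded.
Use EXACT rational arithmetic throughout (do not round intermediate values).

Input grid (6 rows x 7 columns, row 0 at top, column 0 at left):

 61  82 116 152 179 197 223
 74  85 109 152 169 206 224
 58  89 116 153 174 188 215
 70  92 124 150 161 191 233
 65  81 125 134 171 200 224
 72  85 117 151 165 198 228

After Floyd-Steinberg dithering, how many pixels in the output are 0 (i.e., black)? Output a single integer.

Answer: 18

Derivation:
(0,0): OLD=61 → NEW=0, ERR=61
(0,1): OLD=1739/16 → NEW=0, ERR=1739/16
(0,2): OLD=41869/256 → NEW=255, ERR=-23411/256
(0,3): OLD=458715/4096 → NEW=0, ERR=458715/4096
(0,4): OLD=14941949/65536 → NEW=255, ERR=-1769731/65536
(0,5): OLD=194181355/1048576 → NEW=255, ERR=-73205525/1048576
(0,6): OLD=3228880493/16777216 → NEW=255, ERR=-1049309587/16777216
(1,0): OLD=29041/256 → NEW=0, ERR=29041/256
(1,1): OLD=317975/2048 → NEW=255, ERR=-204265/2048
(1,2): OLD=4232163/65536 → NEW=0, ERR=4232163/65536
(1,3): OLD=53600871/262144 → NEW=255, ERR=-13245849/262144
(1,4): OLD=2220701717/16777216 → NEW=255, ERR=-2057488363/16777216
(1,5): OLD=15718931749/134217728 → NEW=0, ERR=15718931749/134217728
(1,6): OLD=539726168715/2147483648 → NEW=255, ERR=-7882161525/2147483648
(2,0): OLD=2449389/32768 → NEW=0, ERR=2449389/32768
(2,1): OLD=115063295/1048576 → NEW=0, ERR=115063295/1048576
(2,2): OLD=2826639293/16777216 → NEW=255, ERR=-1451550787/16777216
(2,3): OLD=10791033109/134217728 → NEW=0, ERR=10791033109/134217728
(2,4): OLD=203637386277/1073741824 → NEW=255, ERR=-70166778843/1073741824
(2,5): OLD=6447805454263/34359738368 → NEW=255, ERR=-2313927829577/34359738368
(2,6): OLD=105393478784625/549755813888 → NEW=255, ERR=-34794253756815/549755813888
(3,0): OLD=1911497245/16777216 → NEW=0, ERR=1911497245/16777216
(3,1): OLD=22090520537/134217728 → NEW=255, ERR=-12135000103/134217728
(3,2): OLD=85191070619/1073741824 → NEW=0, ERR=85191070619/1073741824
(3,3): OLD=825389902349/4294967296 → NEW=255, ERR=-269826758131/4294967296
(3,4): OLD=57994423952925/549755813888 → NEW=0, ERR=57994423952925/549755813888
(3,5): OLD=880296178253991/4398046511104 → NEW=255, ERR=-241205682077529/4398046511104
(3,6): OLD=13019524706394553/70368744177664 → NEW=255, ERR=-4924505058909767/70368744177664
(4,0): OLD=179641326611/2147483648 → NEW=0, ERR=179641326611/2147483648
(4,1): OLD=3825646156919/34359738368 → NEW=0, ERR=3825646156919/34359738368
(4,2): OLD=99547168911961/549755813888 → NEW=255, ERR=-40640563629479/549755813888
(4,3): OLD=469552247190691/4398046511104 → NEW=0, ERR=469552247190691/4398046511104
(4,4): OLD=8319889148136825/35184372088832 → NEW=255, ERR=-652125734515335/35184372088832
(4,5): OLD=189403537608352889/1125899906842624 → NEW=255, ERR=-97700938636516231/1125899906842624
(4,6): OLD=2895609636343722015/18014398509481984 → NEW=255, ERR=-1698061983574183905/18014398509481984
(5,0): OLD=65430663199573/549755813888 → NEW=0, ERR=65430663199573/549755813888
(5,1): OLD=717900365281095/4398046511104 → NEW=255, ERR=-403601495050425/4398046511104
(5,2): OLD=2840324753956129/35184372088832 → NEW=0, ERR=2840324753956129/35184372088832
(5,3): OLD=59556216428052997/281474976710656 → NEW=255, ERR=-12219902633164283/281474976710656
(5,4): OLD=2352980922184742039/18014398509481984 → NEW=255, ERR=-2240690697733163881/18014398509481984
(5,5): OLD=14070315088095538215/144115188075855872 → NEW=0, ERR=14070315088095538215/144115188075855872
(5,6): OLD=543796212228949554793/2305843009213693952 → NEW=255, ERR=-44193755120542402967/2305843009213693952
Output grid:
  Row 0: ..#.###  (3 black, running=3)
  Row 1: .#.##.#  (3 black, running=6)
  Row 2: ..#.###  (3 black, running=9)
  Row 3: .#.#.##  (3 black, running=12)
  Row 4: ..#.###  (3 black, running=15)
  Row 5: .#.##.#  (3 black, running=18)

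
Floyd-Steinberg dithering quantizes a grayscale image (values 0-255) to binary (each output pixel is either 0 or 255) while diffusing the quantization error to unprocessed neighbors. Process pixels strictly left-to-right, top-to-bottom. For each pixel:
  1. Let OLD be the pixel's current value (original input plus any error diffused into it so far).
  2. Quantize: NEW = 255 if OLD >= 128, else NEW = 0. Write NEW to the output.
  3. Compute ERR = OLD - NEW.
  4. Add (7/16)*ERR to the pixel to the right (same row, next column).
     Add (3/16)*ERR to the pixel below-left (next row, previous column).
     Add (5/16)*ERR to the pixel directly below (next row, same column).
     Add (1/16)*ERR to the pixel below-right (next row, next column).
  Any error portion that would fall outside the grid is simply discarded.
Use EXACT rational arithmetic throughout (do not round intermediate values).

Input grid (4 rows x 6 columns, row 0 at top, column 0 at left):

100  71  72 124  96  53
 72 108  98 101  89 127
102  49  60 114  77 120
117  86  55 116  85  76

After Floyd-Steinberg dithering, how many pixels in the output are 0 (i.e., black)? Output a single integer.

(0,0): OLD=100 → NEW=0, ERR=100
(0,1): OLD=459/4 → NEW=0, ERR=459/4
(0,2): OLD=7821/64 → NEW=0, ERR=7821/64
(0,3): OLD=181723/1024 → NEW=255, ERR=-79397/1024
(0,4): OLD=1017085/16384 → NEW=0, ERR=1017085/16384
(0,5): OLD=21013227/262144 → NEW=0, ERR=21013227/262144
(1,0): OLD=7985/64 → NEW=0, ERR=7985/64
(1,1): OLD=116535/512 → NEW=255, ERR=-14025/512
(1,2): OLD=1914275/16384 → NEW=0, ERR=1914275/16384
(1,3): OLD=9644535/65536 → NEW=255, ERR=-7067145/65536
(1,4): OLD=299493845/4194304 → NEW=0, ERR=299493845/4194304
(1,5): OLD=12560714563/67108864 → NEW=255, ERR=-4552045757/67108864
(2,0): OLD=1112909/8192 → NEW=255, ERR=-976051/8192
(2,1): OLD=4723327/262144 → NEW=0, ERR=4723327/262144
(2,2): OLD=345876989/4194304 → NEW=0, ERR=345876989/4194304
(2,3): OLD=4599299477/33554432 → NEW=255, ERR=-3957080683/33554432
(2,4): OLD=30345604735/1073741824 → NEW=0, ERR=30345604735/1073741824
(2,5): OLD=1986510298985/17179869184 → NEW=0, ERR=1986510298985/17179869184
(3,0): OLD=348735389/4194304 → NEW=0, ERR=348735389/4194304
(3,1): OLD=4564134521/33554432 → NEW=255, ERR=-3992245639/33554432
(3,2): OLD=2075302027/268435456 → NEW=0, ERR=2075302027/268435456
(3,3): OLD=1597421696209/17179869184 → NEW=0, ERR=1597421696209/17179869184
(3,4): OLD=20453863964881/137438953472 → NEW=255, ERR=-14593069170479/137438953472
(3,5): OLD=148318932594079/2199023255552 → NEW=0, ERR=148318932594079/2199023255552
Output grid:
  Row 0: ...#..  (5 black, running=5)
  Row 1: .#.#.#  (3 black, running=8)
  Row 2: #..#..  (4 black, running=12)
  Row 3: .#..#.  (4 black, running=16)

Answer: 16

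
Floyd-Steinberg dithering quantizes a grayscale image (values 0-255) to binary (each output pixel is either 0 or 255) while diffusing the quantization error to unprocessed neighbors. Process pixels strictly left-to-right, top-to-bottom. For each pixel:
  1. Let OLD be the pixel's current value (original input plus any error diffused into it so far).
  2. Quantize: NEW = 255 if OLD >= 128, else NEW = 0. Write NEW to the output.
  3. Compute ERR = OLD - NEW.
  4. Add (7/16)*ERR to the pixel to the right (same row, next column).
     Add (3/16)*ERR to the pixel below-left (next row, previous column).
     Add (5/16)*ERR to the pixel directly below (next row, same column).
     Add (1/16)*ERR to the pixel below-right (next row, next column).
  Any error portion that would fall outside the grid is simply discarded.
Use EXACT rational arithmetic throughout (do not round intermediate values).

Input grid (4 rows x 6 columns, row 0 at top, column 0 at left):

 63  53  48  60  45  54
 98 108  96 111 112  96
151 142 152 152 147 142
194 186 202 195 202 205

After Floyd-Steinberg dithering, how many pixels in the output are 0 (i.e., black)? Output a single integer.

Answer: 11

Derivation:
(0,0): OLD=63 → NEW=0, ERR=63
(0,1): OLD=1289/16 → NEW=0, ERR=1289/16
(0,2): OLD=21311/256 → NEW=0, ERR=21311/256
(0,3): OLD=394937/4096 → NEW=0, ERR=394937/4096
(0,4): OLD=5713679/65536 → NEW=0, ERR=5713679/65536
(0,5): OLD=96618857/1048576 → NEW=0, ERR=96618857/1048576
(1,0): OLD=33995/256 → NEW=255, ERR=-31285/256
(1,1): OLD=203277/2048 → NEW=0, ERR=203277/2048
(1,2): OLD=12357009/65536 → NEW=255, ERR=-4354671/65536
(1,3): OLD=35025213/262144 → NEW=255, ERR=-31821507/262144
(1,4): OLD=1836100759/16777216 → NEW=0, ERR=1836100759/16777216
(1,5): OLD=47814719473/268435456 → NEW=255, ERR=-20636321807/268435456
(2,0): OLD=4306399/32768 → NEW=255, ERR=-4049441/32768
(2,1): OLD=103656965/1048576 → NEW=0, ERR=103656965/1048576
(2,2): OLD=2649581647/16777216 → NEW=255, ERR=-1628608433/16777216
(2,3): OLD=11806277271/134217728 → NEW=0, ERR=11806277271/134217728
(2,4): OLD=849041946437/4294967296 → NEW=255, ERR=-246174714043/4294967296
(2,5): OLD=6854078747955/68719476736 → NEW=0, ERR=6854078747955/68719476736
(3,0): OLD=2917840239/16777216 → NEW=255, ERR=-1360349841/16777216
(3,1): OLD=20869982019/134217728 → NEW=255, ERR=-13355538621/134217728
(3,2): OLD=161922756281/1073741824 → NEW=255, ERR=-111881408839/1073741824
(3,3): OLD=11001174978411/68719476736 → NEW=255, ERR=-6522291589269/68719476736
(3,4): OLD=91679190384523/549755813888 → NEW=255, ERR=-48508542156917/549755813888
(3,5): OLD=1706292060974917/8796093022208 → NEW=255, ERR=-536711659688123/8796093022208
Output grid:
  Row 0: ......  (6 black, running=6)
  Row 1: #.##.#  (2 black, running=8)
  Row 2: #.#.#.  (3 black, running=11)
  Row 3: ######  (0 black, running=11)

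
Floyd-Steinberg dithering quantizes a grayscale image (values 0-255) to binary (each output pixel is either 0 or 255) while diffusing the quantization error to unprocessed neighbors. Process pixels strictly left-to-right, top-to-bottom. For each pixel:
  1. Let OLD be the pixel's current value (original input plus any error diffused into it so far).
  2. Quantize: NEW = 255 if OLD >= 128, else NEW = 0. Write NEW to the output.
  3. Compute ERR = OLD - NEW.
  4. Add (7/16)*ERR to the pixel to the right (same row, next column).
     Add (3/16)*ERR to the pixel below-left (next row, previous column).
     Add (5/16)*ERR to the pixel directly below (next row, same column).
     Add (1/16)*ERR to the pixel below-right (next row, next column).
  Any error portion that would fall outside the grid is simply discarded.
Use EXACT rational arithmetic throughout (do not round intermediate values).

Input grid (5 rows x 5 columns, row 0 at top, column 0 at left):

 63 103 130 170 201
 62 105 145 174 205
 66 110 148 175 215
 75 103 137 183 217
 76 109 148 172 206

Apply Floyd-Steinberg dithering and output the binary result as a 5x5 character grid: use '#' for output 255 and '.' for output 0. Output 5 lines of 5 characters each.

Answer: .#.##
..#.#
.####
...##
.##.#

Derivation:
(0,0): OLD=63 → NEW=0, ERR=63
(0,1): OLD=2089/16 → NEW=255, ERR=-1991/16
(0,2): OLD=19343/256 → NEW=0, ERR=19343/256
(0,3): OLD=831721/4096 → NEW=255, ERR=-212759/4096
(0,4): OLD=11683423/65536 → NEW=255, ERR=-5028257/65536
(1,0): OLD=14939/256 → NEW=0, ERR=14939/256
(1,1): OLD=224765/2048 → NEW=0, ERR=224765/2048
(1,2): OLD=13048897/65536 → NEW=255, ERR=-3662783/65536
(1,3): OLD=32414765/262144 → NEW=0, ERR=32414765/262144
(1,4): OLD=972553959/4194304 → NEW=255, ERR=-96993561/4194304
(2,0): OLD=3434543/32768 → NEW=0, ERR=3434543/32768
(2,1): OLD=192225397/1048576 → NEW=255, ERR=-75161483/1048576
(2,2): OLD=2167931807/16777216 → NEW=255, ERR=-2110258273/16777216
(2,3): OLD=40475526509/268435456 → NEW=255, ERR=-27975514771/268435456
(2,4): OLD=729744145083/4294967296 → NEW=255, ERR=-365472515397/4294967296
(3,0): OLD=1582333631/16777216 → NEW=0, ERR=1582333631/16777216
(3,1): OLD=14069989971/134217728 → NEW=0, ERR=14069989971/134217728
(3,2): OLD=513401833345/4294967296 → NEW=0, ERR=513401833345/4294967296
(3,3): OLD=1536849028793/8589934592 → NEW=255, ERR=-653584292167/8589934592
(3,4): OLD=20699221231613/137438953472 → NEW=255, ERR=-14347711903747/137438953472
(4,0): OLD=268712072401/2147483648 → NEW=0, ERR=268712072401/2147483648
(4,1): OLD=15448873282769/68719476736 → NEW=255, ERR=-2074593284911/68719476736
(4,2): OLD=180795526437215/1099511627776 → NEW=255, ERR=-99579938645665/1099511627776
(4,3): OLD=1697588265779409/17592186044416 → NEW=0, ERR=1697588265779409/17592186044416
(4,4): OLD=59345886814094903/281474976710656 → NEW=255, ERR=-12430232247122377/281474976710656
Row 0: .#.##
Row 1: ..#.#
Row 2: .####
Row 3: ...##
Row 4: .##.#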